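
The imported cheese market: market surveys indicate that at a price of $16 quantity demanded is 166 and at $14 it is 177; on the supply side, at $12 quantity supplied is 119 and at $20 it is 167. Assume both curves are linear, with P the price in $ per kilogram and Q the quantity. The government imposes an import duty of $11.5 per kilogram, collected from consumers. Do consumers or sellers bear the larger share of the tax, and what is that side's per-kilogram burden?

Consumers bear the larger share: $6 per kilogram.

Demand slope: (177 − 166)/(14 − 16) = -5.5, so Qd = 254 − 5.5P.
Supply slope: (167 − 119)/(20 − 12) = 6, so Qs = 6P + 47.
Without the tax, 254 − 5.5P = 6P + 47 gives 11.5P = 207, so P* = $18 and Q* = 155.
With the tax collected from consumers, demand (in seller-price terms) shifts: Qd = 254 − 5.5(P + 11.5).
New equilibrium: consumers pay $24, sellers receive $12.5, Q = 122. (Wedge: Pb − Ps = 11.5.)
Per-kilogram burden: consumers $6, sellers $5.5.
Consumers take the larger share because demand is less price-elastic here (demand slope 5.5 vs supply slope 6).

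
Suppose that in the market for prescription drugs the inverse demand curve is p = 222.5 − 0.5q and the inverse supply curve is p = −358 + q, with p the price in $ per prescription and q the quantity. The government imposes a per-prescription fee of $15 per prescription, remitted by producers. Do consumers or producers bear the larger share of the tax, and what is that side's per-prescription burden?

Inverting to q(p) form: qd = 445 − 2p; qs = p + 358.
Without the tax, 445 − 2p = p + 358 gives 3p = 87, so p* = $29 and q* = 387.
With the tax collected from producers, supply shifts: qs = (p − 15) + 358.
New equilibrium: consumers pay $34, producers receive $19, q = 377. (Wedge: pb − ps = 15.)
Per-prescription burden: consumers $5, producers $10.
Producers take the larger share because supply is less price-elastic here (demand slope 2 vs supply slope 1).

Producers bear the larger share: $10 per prescription.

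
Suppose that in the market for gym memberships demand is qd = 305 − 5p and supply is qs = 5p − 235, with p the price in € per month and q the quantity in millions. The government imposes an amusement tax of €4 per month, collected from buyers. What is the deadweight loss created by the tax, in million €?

Without the tax, 305 − 5p = 5p − 235 gives 10p = 540, so p* = €54 and q* = 35.
With the tax collected from buyers, demand (in seller-price terms) shifts: qd = 305 − 5(p + 4).
Solving gives q = 25 with buyers paying €56 and sellers receiving €52 (the €4 wedge).
Quantity falls by |ΔQ| = |35 − 25| = 10.
DWL = ½ · t · |ΔQ| = ½ · 4 · 10 = €20.

Deadweight loss = €20 million.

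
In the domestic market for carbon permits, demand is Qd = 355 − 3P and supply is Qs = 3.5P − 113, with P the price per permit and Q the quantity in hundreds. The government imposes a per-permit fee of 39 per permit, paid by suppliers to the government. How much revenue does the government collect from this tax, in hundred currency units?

Tax revenue = 2964 hundred.

Without the tax, 355 − 3P = 3.5P − 113 gives 6.5P = 468, so P* = 72 and Q* = 139.
With the tax collected from suppliers, supply shifts: Qs = 3.5(P − 39) − 113.
New equilibrium: buyers pay 93, suppliers receive 54, Q = 76. (Wedge: Pb − Ps = 39.)
Revenue = t · Q = 39 · 76 = 2964.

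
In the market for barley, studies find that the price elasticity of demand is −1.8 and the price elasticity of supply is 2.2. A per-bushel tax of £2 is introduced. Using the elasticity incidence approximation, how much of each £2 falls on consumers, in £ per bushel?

Incidence ratio: consumers' share ≈ εs / (εs + |εd|) = 2.2 / (2.2 + 1.8) = 0.55.
So consumers bear ≈ 0.55 × £2 = £1.1; sellers bear £0.9.

Consumers bear ≈ £1.1 per bushel.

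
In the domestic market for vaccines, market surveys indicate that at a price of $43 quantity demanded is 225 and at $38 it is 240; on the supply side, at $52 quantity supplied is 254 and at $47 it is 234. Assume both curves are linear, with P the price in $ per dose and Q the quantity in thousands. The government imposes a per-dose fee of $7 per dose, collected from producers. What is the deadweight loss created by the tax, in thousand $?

Deadweight loss = $42 thousand.

Demand slope: (240 − 225)/(38 − 43) = -3, so Qd = 354 − 3P.
Supply slope: (234 − 254)/(47 − 52) = 4, so Qs = 4P + 46.
Without the tax, 354 − 3P = 4P + 46 gives 7P = 308, so P* = $44 and Q* = 222.
With the tax collected from producers, supply shifts: Qs = 4(P − 7) + 46.
Solving gives Q = 210 with buyers paying $48 and producers receiving $41 (the $7 wedge).
Quantity falls by |ΔQ| = |222 − 210| = 12.
DWL = ½ · t · |ΔQ| = ½ · 7 · 12 = $42.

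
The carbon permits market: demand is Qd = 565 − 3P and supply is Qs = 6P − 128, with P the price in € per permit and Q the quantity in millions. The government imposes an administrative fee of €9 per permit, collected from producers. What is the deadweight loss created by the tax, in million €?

Without the tax, 565 − 3P = 6P − 128 gives 9P = 693, so P* = €77 and Q* = 334.
With the tax collected from producers, supply shifts: Qs = 6(P − 9) − 128.
Solving gives Q = 316 with buyers paying €83 and producers receiving €74 (the €9 wedge).
Quantity falls by |ΔQ| = |334 − 316| = 18.
DWL = ½ · t · |ΔQ| = ½ · 9 · 18 = €81.

Deadweight loss = €81 million.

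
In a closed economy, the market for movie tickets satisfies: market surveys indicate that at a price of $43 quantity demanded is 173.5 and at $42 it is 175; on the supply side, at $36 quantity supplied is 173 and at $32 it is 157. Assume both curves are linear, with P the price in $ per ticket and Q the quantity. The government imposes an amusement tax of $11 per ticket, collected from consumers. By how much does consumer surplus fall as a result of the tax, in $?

Demand slope: (175 − 173.5)/(42 − 43) = -1.5, so Qd = 238 − 1.5P.
Supply slope: (157 − 173)/(32 − 36) = 4, so Qs = 4P + 29.
Before the tax: set 238 − 1.5P = 4P + 29 → P* = $38, Q* = 181.
With the tax collected from consumers, demand (in seller-price terms) shifts: Qd = 238 − 1.5(P + 11).
Solving gives Q = 169 with consumers paying $46 and producers receiving $35 (the $11 wedge).
ΔCS is the trapezoid between Q = 169 and Q = 181 of height $8: ½ · (181 + 169) · 8 = $1400.

Consumer surplus falls by $1400.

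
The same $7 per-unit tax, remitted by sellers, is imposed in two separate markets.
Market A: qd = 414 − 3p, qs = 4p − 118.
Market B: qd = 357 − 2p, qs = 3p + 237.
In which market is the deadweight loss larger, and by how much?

Market A: pre-tax p* = $76, q* = 186; post-tax q = 174; deadweight loss = $42.
Market B: pre-tax p* = $24, q* = 309; post-tax q = 300.6; deadweight loss = $29.4.
Difference: $42 vs $29.4 → market A is larger by $12.6.

Market A, by $12.6.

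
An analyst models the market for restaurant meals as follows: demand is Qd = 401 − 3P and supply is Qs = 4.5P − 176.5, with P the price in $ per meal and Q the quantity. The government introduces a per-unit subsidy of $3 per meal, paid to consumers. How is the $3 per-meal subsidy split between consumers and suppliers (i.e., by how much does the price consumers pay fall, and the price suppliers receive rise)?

Consumers gain $1.8 per meal; suppliers gain $1.2 per meal.

Before the subsidy: set 401 − 3P = 4.5P − 176.5 → P* = $77, Q* = 170.
With a per-unit subsidy paid to consumers, each effectively pays P − 3, so demand becomes Qd = 401 − 3(P − 3).
Solving gives Q = 175.4 with consumers paying $75.2 and suppliers receiving $78.2 (the $3 wedge).
Gain to consumers: $1.8; to suppliers: $1.2. (They sum to $3.)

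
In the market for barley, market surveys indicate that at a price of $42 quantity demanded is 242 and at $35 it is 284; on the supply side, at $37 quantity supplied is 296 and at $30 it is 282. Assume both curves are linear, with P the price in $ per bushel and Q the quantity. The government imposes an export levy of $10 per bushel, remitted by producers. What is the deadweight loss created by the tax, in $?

Demand slope: (284 − 242)/(35 − 42) = -6, so Qd = 494 − 6P.
Supply slope: (282 − 296)/(30 − 37) = 2, so Qs = 2P + 222.
Without the tax, 494 − 6P = 2P + 222 gives 8P = 272, so P* = $34 and Q* = 290.
With the tax collected from producers, supply shifts: Qs = 2(P − 10) + 222.
Solving gives Q = 275 with buyers paying $36.5 and producers receiving $26.5 (the $10 wedge).
Quantity falls by |ΔQ| = |290 − 275| = 15.
DWL = ½ · t · |ΔQ| = ½ · 10 · 15 = $75.

Deadweight loss = $75.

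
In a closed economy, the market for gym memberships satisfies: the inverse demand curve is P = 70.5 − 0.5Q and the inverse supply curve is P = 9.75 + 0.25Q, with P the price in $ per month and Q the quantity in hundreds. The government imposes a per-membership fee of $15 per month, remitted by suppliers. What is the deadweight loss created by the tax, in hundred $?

Rewrite in direct form: Qd = 141 − 2P and Qs = 4P − 39.
Without the tax, 141 − 2P = 4P − 39 gives 6P = 180, so P* = $30 and Q* = 81.
With the tax collected from suppliers, supply shifts: Qs = 4(P − 15) − 39.
New equilibrium: consumers pay $40, suppliers receive $25, Q = 61. (Wedge: Pb − Ps = 15.)
Quantity falls by |ΔQ| = |81 − 61| = 20.
DWL = ½ · t · |ΔQ| = ½ · 15 · 20 = $150.

Deadweight loss = $150 hundred.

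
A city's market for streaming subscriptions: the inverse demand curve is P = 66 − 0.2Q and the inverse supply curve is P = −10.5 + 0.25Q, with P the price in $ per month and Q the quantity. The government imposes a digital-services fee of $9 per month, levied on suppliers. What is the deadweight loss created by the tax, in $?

Deadweight loss = $90.

Inverting to Q(P) form: Qd = 330 − 5P; Qs = 4P + 42.
Without the tax, 330 − 5P = 4P + 42 gives 9P = 288, so P* = $32 and Q* = 170.
With the tax collected from suppliers, supply shifts: Qs = 4(P − 9) + 42.
Solving gives Q = 150 with consumers paying $36 and suppliers receiving $27 (the $9 wedge).
Quantity falls by |ΔQ| = |170 − 150| = 20.
DWL = ½ · t · |ΔQ| = ½ · 9 · 20 = $90.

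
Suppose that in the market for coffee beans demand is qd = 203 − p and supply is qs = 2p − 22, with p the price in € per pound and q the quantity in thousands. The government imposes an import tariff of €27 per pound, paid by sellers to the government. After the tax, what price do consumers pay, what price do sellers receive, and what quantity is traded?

Consumers pay €93; sellers receive €66; quantity = 110.

Before the tax: set 203 − p = 2p − 22 → p* = €75, q* = 128.
With the tax collected from sellers, supply shifts: qs = 2(p − 27) − 22.
Solving gives q = 110 with consumers paying €93 and sellers receiving €66 (the €27 wedge).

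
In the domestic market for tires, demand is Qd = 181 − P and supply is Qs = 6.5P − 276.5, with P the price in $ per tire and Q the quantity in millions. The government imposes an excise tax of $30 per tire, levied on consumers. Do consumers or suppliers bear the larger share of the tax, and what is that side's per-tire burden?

Without the tax, 181 − P = 6.5P − 276.5 gives 7.5P = 457.5, so P* = $61 and Q* = 120.
With the tax collected from consumers, demand (in seller-price terms) shifts: Qd = 181 − (P + 30).
New equilibrium: consumers pay $87, suppliers receive $57, Q = 94. (Wedge: Pb − Ps = 30.)
Per-tire burden: consumers $26, suppliers $4.
Consumers take the larger share because demand is less price-elastic here (demand slope 1 vs supply slope 6.5).

Consumers bear the larger share: $26 per tire.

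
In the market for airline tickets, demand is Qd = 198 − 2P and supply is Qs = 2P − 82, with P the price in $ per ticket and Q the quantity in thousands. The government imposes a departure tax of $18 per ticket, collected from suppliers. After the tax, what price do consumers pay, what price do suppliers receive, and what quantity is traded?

Before the tax: set 198 − 2P = 2P − 82 → P* = $70, Q* = 58.
With the tax collected from suppliers, supply shifts: Qs = 2(P − 18) − 82.
Solving gives Q = 40 with consumers paying $79 and suppliers receiving $61 (the $18 wedge).
The less price-elastic side of the market bears the larger share of a per-unit tax.

Consumers pay $79; suppliers receive $61; quantity = 40.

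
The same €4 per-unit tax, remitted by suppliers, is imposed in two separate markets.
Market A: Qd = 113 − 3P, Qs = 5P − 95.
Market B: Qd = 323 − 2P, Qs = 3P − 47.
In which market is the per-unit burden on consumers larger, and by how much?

Market A: pre-tax P* = €26, Q* = 35; post-tax Q = 27.5; per-unit burden on consumers = €2.5.
Market B: pre-tax P* = €74, Q* = 175; post-tax Q = 170.2; per-unit burden on consumers = €2.4.
Difference: €2.5 vs €2.4 → market A is larger by €0.1.

Market A, by €0.1.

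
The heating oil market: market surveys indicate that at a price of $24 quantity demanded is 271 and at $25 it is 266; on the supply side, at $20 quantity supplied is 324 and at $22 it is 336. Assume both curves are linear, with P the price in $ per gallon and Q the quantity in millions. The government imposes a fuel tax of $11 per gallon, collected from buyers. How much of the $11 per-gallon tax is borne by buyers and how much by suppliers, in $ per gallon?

Demand slope: (266 − 271)/(25 − 24) = -5, so Qd = 391 − 5P.
Supply slope: (336 − 324)/(22 − 20) = 6, so Qs = 6P + 204.
Before the tax: set 391 − 5P = 6P + 204 → P* = $17, Q* = 306.
With the tax collected from buyers, demand (in seller-price terms) shifts: Qd = 391 − 5(P + 11).
Solving gives Q = 276 with buyers paying $23 and suppliers receiving $12 (the $11 wedge).
Burden on buyers: $6; on suppliers: $5. (They sum to $11.)

Buyers bear $6 per gallon; suppliers bear $5 per gallon.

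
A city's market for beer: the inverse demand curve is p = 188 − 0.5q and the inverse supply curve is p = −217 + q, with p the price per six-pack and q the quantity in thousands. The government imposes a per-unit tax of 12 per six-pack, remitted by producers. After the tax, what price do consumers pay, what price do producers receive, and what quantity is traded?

Inverting to q(p) form: qd = 376 − 2p; qs = p + 217.
Before the tax: set 376 − 2p = p + 217 → p* = 53, q* = 270.
With the tax collected from producers, supply shifts: qs = (p − 12) + 217.
Solving gives q = 262 with consumers paying 57 and producers receiving 45 (the 12 wedge).
The less price-elastic side of the market bears the larger share of a per-unit tax.

Consumers pay 57; producers receive 45; quantity = 262.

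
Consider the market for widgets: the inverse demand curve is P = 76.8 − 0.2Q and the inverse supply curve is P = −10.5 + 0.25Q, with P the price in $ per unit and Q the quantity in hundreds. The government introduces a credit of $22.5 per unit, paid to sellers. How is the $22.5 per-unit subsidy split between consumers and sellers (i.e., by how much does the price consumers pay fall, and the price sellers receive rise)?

Rewrite in direct form: Qd = 384 − 5P and Qs = 4P + 42.
Without the subsidy, 384 − 5P = 4P + 42 gives 9P = 342, so P* = $38 and Q* = 194.
With a per-unit subsidy paid to sellers, each receives P + 22.5 per unit sold, so supply becomes Qs = 4(P + 22.5) + 42.
Solving gives Q = 244 with consumers paying $28 and sellers receiving $50.5 (the $22.5 wedge).
Gain to consumers: $10; to sellers: $12.5. (They sum to $22.5.)

Consumers gain $10 per unit; sellers gain $12.5 per unit.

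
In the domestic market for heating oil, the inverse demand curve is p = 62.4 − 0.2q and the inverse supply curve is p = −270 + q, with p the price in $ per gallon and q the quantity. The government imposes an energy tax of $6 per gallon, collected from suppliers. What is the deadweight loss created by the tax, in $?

Deadweight loss = $15.

Inverting to q(p) form: qd = 312 − 5p; qs = p + 270.
Before the tax: set 312 − 5p = p + 270 → p* = $7, q* = 277.
With the tax collected from suppliers, supply shifts: qs = (p − 6) + 270.
New equilibrium: consumers pay $8, suppliers receive $2, q = 272. (Wedge: pb − ps = 6.)
Quantity falls by |ΔQ| = |277 − 272| = 5.
DWL = ½ · t · |ΔQ| = ½ · 6 · 5 = $15.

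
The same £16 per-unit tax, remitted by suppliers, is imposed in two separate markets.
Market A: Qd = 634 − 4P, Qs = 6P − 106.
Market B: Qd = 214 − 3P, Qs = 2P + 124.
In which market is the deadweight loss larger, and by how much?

Market A, by £153.6.

Market A: pre-tax P* = £74, Q* = 338; post-tax Q = 299.6; deadweight loss = £307.2.
Market B: pre-tax P* = £18, Q* = 160; post-tax Q = 140.8; deadweight loss = £153.6.
Difference: £307.2 vs £153.6 → market A is larger by £153.6.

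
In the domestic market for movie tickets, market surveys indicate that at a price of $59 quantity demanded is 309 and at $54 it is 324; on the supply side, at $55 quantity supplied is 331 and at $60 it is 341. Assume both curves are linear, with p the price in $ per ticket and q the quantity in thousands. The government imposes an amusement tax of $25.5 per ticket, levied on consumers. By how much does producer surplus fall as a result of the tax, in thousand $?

Demand slope: (324 − 309)/(54 − 59) = -3, so qd = 486 − 3p.
Supply slope: (341 − 331)/(60 − 55) = 2, so qs = 2p + 221.
Without the tax, 486 − 3p = 2p + 221 gives 5p = 265, so p* = $53 and q* = 327.
With the tax collected from consumers, demand (in seller-price terms) shifts: qd = 486 − 3(p + 25.5).
Solving gives q = 296.4 with consumers paying $63.2 and suppliers receiving $37.7 (the $25.5 wedge).
ΔPS is the trapezoid between Q = 296.4 and Q = 327 of height $15.3: ½ · (327 + 296.4) · 15.3 = $4769.01.

Producer surplus falls by $4769.01 thousand.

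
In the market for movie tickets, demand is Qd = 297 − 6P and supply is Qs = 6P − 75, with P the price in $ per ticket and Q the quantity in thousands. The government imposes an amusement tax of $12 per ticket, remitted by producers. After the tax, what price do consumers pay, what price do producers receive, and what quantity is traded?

Consumers pay $37; producers receive $25; quantity = 75.

Without the tax, 297 − 6P = 6P − 75 gives 12P = 372, so P* = $31 and Q* = 111.
With the tax collected from producers, supply shifts: Qs = 6(P − 12) − 75.
Solving gives Q = 75 with consumers paying $37 and producers receiving $25 (the $12 wedge).
The less price-elastic side of the market bears the larger share of a per-unit tax.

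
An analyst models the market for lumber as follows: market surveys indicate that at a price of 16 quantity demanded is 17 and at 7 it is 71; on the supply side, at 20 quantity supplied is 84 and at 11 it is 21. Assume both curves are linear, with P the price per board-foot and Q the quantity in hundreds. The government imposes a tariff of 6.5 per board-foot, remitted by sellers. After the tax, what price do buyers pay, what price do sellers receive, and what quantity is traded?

Demand slope: (71 − 17)/(7 − 16) = -6, so Qd = 113 − 6P.
Supply slope: (21 − 84)/(11 − 20) = 7, so Qs = 7P − 56.
Before the tax: set 113 − 6P = 7P − 56 → P* = 13, Q* = 35.
With the tax collected from sellers, supply shifts: Qs = 7(P − 6.5) − 56.
New equilibrium: buyers pay 16.5, sellers receive 10, Q = 14. (Wedge: Pb − Ps = 6.5.)
The less price-elastic side of the market bears the larger share of a per-unit tax.

Buyers pay 16.5; sellers receive 10; quantity = 14.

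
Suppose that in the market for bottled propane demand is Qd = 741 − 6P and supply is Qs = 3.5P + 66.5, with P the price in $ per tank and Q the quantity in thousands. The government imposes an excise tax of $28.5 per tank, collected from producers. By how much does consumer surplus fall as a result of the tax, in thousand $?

Before the tax: set 741 − 6P = 3.5P + 66.5 → P* = $71, Q* = 315.
With the tax collected from producers, supply shifts: Qs = 3.5(P − 28.5) + 66.5.
Solving gives Q = 252 with consumers paying $81.5 and producers receiving $53 (the $28.5 wedge).
ΔCS is the trapezoid between Q = 252 and Q = 315 of height $10.5: ½ · (315 + 252) · 10.5 = $2976.75.

Consumer surplus falls by $2976.75 thousand.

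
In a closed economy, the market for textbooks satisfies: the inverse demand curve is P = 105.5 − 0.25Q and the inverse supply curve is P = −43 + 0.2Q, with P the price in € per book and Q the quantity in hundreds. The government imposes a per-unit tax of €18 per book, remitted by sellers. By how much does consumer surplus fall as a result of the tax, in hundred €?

Consumer surplus falls by €3100 hundred.

Rewrite in direct form: Qd = 422 − 4P and Qs = 5P + 215.
Without the tax, 422 − 4P = 5P + 215 gives 9P = 207, so P* = €23 and Q* = 330.
With the tax collected from sellers, supply shifts: Qs = 5(P − 18) + 215.
Solving gives Q = 290 with consumers paying €33 and sellers receiving €15 (the €18 wedge).
ΔCS is the trapezoid between Q = 290 and Q = 330 of height €10: ½ · (330 + 290) · 10 = €3100.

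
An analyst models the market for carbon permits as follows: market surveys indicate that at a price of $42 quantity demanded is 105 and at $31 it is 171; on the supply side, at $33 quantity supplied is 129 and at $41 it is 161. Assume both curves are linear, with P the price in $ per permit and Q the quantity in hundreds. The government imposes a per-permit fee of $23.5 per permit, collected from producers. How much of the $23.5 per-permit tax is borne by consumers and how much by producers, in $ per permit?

Demand slope: (171 − 105)/(31 − 42) = -6, so Qd = 357 − 6P.
Supply slope: (161 − 129)/(41 − 33) = 4, so Qs = 4P − 3.
Without the tax, 357 − 6P = 4P − 3 gives 10P = 360, so P* = $36 and Q* = 141.
With the tax collected from producers, supply shifts: Qs = 4(P − 23.5) − 3.
New equilibrium: consumers pay $45.4, producers receive $21.9, Q = 84.6. (Wedge: Pb − Ps = 23.5.)
Burden on consumers: $9.4; on producers: $14.1. (They sum to $23.5.)
The less price-elastic side of the market bears the larger share of a per-unit tax.

Consumers bear $9.4 per permit; producers bear $14.1 per permit.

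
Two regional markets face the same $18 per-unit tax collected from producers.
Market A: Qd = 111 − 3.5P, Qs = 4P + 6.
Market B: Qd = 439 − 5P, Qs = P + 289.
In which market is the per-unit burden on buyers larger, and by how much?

Market A: pre-tax P* = $14, Q* = 62; post-tax Q = 28.4; per-unit burden on buyers = $9.6.
Market B: pre-tax P* = $25, Q* = 314; post-tax Q = 299; per-unit burden on buyers = $3.
Difference: $9.6 vs $3 → market A is larger by $6.6.

Market A, by $6.6.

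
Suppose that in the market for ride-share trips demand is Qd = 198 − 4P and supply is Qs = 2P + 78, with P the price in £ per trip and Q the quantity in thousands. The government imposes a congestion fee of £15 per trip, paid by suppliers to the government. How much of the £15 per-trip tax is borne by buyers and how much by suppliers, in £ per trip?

Buyers bear £5 per trip; suppliers bear £10 per trip.

Before the tax: set 198 − 4P = 2P + 78 → P* = £20, Q* = 118.
With the tax collected from suppliers, supply shifts: Qs = 2(P − 15) + 78.
New equilibrium: buyers pay £25, suppliers receive £10, Q = 98. (Wedge: Pb − Ps = 15.)
Burden on buyers: £5; on suppliers: £10. (They sum to £15.)
The less price-elastic side of the market bears the larger share of a per-unit tax.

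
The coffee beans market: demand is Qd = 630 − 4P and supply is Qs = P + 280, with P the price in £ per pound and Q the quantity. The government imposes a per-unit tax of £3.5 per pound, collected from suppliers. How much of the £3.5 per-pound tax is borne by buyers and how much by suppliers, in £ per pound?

Buyers bear £0.7 per pound; suppliers bear £2.8 per pound.

Without the tax, 630 − 4P = P + 280 gives 5P = 350, so P* = £70 and Q* = 350.
With the tax collected from suppliers, supply shifts: Qs = (P − 3.5) + 280.
Solving gives Q = 347.2 with buyers paying £70.7 and suppliers receiving £67.2 (the £3.5 wedge).
Burden on buyers: £0.7; on suppliers: £2.8. (They sum to £3.5.)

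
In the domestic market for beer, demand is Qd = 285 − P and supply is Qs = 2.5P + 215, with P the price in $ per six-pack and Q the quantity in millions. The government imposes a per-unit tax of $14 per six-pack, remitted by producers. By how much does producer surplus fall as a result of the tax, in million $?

Producer surplus falls by $1040 million.

Before the tax: set 285 − P = 2.5P + 215 → P* = $20, Q* = 265.
With the tax collected from producers, supply shifts: Qs = 2.5(P − 14) + 215.
Solving gives Q = 255 with consumers paying $30 and producers receiving $16 (the $14 wedge).
ΔPS is the trapezoid between Q = 255 and Q = 265 of height $4: ½ · (265 + 255) · 4 = $1040.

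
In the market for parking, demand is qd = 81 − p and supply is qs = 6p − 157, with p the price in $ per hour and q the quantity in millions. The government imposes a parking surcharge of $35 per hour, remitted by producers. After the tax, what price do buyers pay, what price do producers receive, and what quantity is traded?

Buyers pay $64; producers receive $29; quantity = 17.

Before the tax: set 81 − p = 6p − 157 → p* = $34, q* = 47.
With the tax collected from producers, supply shifts: qs = 6(p − 35) − 157.
Solving gives q = 17 with buyers paying $64 and producers receiving $29 (the $35 wedge).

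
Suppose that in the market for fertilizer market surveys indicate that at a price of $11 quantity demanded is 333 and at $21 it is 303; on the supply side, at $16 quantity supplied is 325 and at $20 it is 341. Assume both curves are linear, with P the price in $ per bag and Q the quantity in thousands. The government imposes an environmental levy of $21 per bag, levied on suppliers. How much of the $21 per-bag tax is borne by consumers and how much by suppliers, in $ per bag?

Demand slope: (303 − 333)/(21 − 11) = -3, so Qd = 366 − 3P.
Supply slope: (341 − 325)/(20 − 16) = 4, so Qs = 4P + 261.
Without the tax, 366 − 3P = 4P + 261 gives 7P = 105, so P* = $15 and Q* = 321.
With the tax collected from suppliers, supply shifts: Qs = 4(P − 21) + 261.
Solving gives Q = 285 with consumers paying $27 and suppliers receiving $6 (the $21 wedge).
Burden on consumers: $12; on suppliers: $9. (They sum to $21.)
The less price-elastic side of the market bears the larger share of a per-unit tax.

Consumers bear $12 per bag; suppliers bear $9 per bag.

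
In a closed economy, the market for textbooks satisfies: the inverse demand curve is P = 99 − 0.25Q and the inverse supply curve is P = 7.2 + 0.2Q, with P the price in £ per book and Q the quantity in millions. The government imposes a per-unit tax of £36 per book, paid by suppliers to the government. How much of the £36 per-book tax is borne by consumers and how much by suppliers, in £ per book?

Consumers bear £20 per book; suppliers bear £16 per book.

Rewrite in direct form: Qd = 396 − 4P and Qs = 5P − 36.
Before the tax: set 396 − 4P = 5P − 36 → P* = £48, Q* = 204.
With the tax collected from suppliers, supply shifts: Qs = 5(P − 36) − 36.
Solving gives Q = 124 with consumers paying £68 and suppliers receiving £32 (the £36 wedge).
Burden on consumers: £20; on suppliers: £16. (They sum to £36.)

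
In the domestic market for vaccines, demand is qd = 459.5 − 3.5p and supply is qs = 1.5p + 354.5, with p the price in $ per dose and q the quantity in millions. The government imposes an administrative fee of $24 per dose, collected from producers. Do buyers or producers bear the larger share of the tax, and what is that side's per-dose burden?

Without the tax, 459.5 − 3.5p = 1.5p + 354.5 gives 5p = 105, so p* = $21 and q* = 386.
With the tax collected from producers, supply shifts: qs = 1.5(p − 24) + 354.5.
New equilibrium: buyers pay $28.2, producers receive $4.2, q = 360.8. (Wedge: pb − ps = 24.)
Per-dose burden: buyers $7.2, producers $16.8.
Producers take the larger share because supply is less price-elastic here (demand slope 3.5 vs supply slope 1.5).
The less price-elastic side of the market bears the larger share of a per-unit tax.

Producers bear the larger share: $16.8 per dose.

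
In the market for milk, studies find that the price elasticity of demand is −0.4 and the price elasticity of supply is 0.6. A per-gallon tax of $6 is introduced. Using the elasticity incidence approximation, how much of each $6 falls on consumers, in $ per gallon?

Consumers bear ≈ $3.6 per gallon.

Incidence ratio: consumers' share ≈ εs / (εs + |εd|) = 0.6 / (0.6 + 0.4) = 0.6.
So consumers bear ≈ 0.6 × $6 = $3.6; suppliers bear $2.4.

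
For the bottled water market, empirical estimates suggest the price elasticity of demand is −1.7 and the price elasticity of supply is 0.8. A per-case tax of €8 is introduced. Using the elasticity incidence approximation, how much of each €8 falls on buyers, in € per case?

Incidence ratio: buyers' share ≈ εs / (εs + |εd|) = 0.8 / (0.8 + 1.7) = 0.32.
So buyers bear ≈ 0.32 × €8 = €2.56; suppliers bear €5.44.

Buyers bear ≈ €2.56 per case.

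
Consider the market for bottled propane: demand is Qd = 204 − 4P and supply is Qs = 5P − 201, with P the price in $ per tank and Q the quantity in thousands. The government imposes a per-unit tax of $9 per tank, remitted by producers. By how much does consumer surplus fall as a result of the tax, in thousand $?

Before the tax: set 204 − 4P = 5P − 201 → P* = $45, Q* = 24.
With the tax collected from producers, supply shifts: Qs = 5(P − 9) − 201.
New equilibrium: buyers pay $50, producers receive $41, Q = 4. (Wedge: Pb − Ps = 9.)
ΔCS is the trapezoid between Q = 4 and Q = 24 of height $5: ½ · (24 + 4) · 5 = $70.

Consumer surplus falls by $70 thousand.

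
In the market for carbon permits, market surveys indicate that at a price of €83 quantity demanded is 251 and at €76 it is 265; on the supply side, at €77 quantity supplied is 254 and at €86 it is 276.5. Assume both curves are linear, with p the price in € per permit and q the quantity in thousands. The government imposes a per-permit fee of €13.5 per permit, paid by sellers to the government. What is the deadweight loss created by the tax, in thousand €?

Demand slope: (265 − 251)/(76 − 83) = -2, so qd = 417 − 2p.
Supply slope: (276.5 − 254)/(86 − 77) = 2.5, so qs = 2.5p + 61.5.
Without the tax, 417 − 2p = 2.5p + 61.5 gives 4.5p = 355.5, so p* = €79 and q* = 259.
With the tax collected from sellers, supply shifts: qs = 2.5(p − 13.5) + 61.5.
New equilibrium: consumers pay €86.5, sellers receive €73, q = 244. (Wedge: pb − ps = 13.5.)
Quantity falls by |ΔQ| = |259 − 244| = 15.
DWL = ½ · t · |ΔQ| = ½ · 13.5 · 15 = €101.25.

Deadweight loss = €101.25 thousand.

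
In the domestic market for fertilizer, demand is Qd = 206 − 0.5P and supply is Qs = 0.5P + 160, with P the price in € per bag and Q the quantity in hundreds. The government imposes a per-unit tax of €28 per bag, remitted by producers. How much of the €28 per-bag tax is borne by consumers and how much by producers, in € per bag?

Before the tax: set 206 − 0.5P = 0.5P + 160 → P* = €46, Q* = 183.
With the tax collected from producers, supply shifts: Qs = 0.5(P − 28) + 160.
Solving gives Q = 176 with consumers paying €60 and producers receiving €32 (the €28 wedge).
Burden on consumers: €14; on producers: €14. (They sum to €28.)

Consumers bear €14 per bag; producers bear €14 per bag.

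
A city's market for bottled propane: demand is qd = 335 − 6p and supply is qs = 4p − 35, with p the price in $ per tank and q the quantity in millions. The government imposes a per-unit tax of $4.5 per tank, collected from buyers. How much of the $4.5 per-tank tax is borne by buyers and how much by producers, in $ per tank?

Before the tax: set 335 − 6p = 4p − 35 → p* = $37, q* = 113.
With the tax collected from buyers, demand (in seller-price terms) shifts: qd = 335 − 6(p + 4.5).
New equilibrium: buyers pay $38.8, producers receive $34.3, q = 102.2. (Wedge: pb − ps = 4.5.)
Burden on buyers: $1.8; on producers: $2.7. (They sum to $4.5.)
The less price-elastic side of the market bears the larger share of a per-unit tax.

Buyers bear $1.8 per tank; producers bear $2.7 per tank.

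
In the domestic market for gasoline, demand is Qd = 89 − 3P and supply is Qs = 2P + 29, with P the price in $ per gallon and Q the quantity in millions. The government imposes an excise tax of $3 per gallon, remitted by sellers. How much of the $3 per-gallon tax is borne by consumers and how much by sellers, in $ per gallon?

Without the tax, 89 − 3P = 2P + 29 gives 5P = 60, so P* = $12 and Q* = 53.
With the tax collected from sellers, supply shifts: Qs = 2(P − 3) + 29.
New equilibrium: consumers pay $13.2, sellers receive $10.2, Q = 49.4. (Wedge: Pb − Ps = 3.)
Burden on consumers: $1.2; on sellers: $1.8. (They sum to $3.)

Consumers bear $1.2 per gallon; sellers bear $1.8 per gallon.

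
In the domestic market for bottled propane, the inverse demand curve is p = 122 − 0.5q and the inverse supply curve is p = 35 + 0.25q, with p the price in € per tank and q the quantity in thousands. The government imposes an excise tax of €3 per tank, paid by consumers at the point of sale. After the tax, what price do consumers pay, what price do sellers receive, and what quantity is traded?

Rewrite in direct form: qd = 244 − 2p and qs = 4p − 140.
Without the tax, 244 − 2p = 4p − 140 gives 6p = 384, so p* = €64 and q* = 116.
With the tax collected from consumers, demand (in seller-price terms) shifts: qd = 244 − 2(p + 3).
New equilibrium: consumers pay €66, sellers receive €63, q = 112. (Wedge: pb − ps = 3.)
The less price-elastic side of the market bears the larger share of a per-unit tax.

Consumers pay €66; sellers receive €63; quantity = 112.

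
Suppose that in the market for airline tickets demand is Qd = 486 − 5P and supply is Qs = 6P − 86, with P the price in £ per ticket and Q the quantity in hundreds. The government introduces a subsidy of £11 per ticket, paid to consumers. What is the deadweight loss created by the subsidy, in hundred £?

Deadweight loss = £165 hundred.

Without the subsidy, 486 − 5P = 6P − 86 gives 11P = 572, so P* = £52 and Q* = 226.
With a per-unit subsidy paid to consumers, each effectively pays P − 11, so demand becomes Qd = 486 − 5(P − 11).
Solving gives Q = 256 with consumers paying £46 and producers receiving £57 (the £11 wedge).
Quantity rises by |ΔQ| = |226 − 256| = 30.
DWL = ½ · t · |ΔQ| = ½ · 11 · 30 = £165.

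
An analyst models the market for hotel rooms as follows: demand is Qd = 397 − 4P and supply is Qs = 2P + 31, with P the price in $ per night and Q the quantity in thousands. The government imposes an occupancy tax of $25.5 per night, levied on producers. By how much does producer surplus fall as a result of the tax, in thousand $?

Producer surplus falls by $2312 thousand.

Before the tax: set 397 − 4P = 2P + 31 → P* = $61, Q* = 153.
With the tax collected from producers, supply shifts: Qs = 2(P − 25.5) + 31.
New equilibrium: consumers pay $69.5, producers receive $44, Q = 119. (Wedge: Pb − Ps = 25.5.)
ΔPS is the trapezoid between Q = 119 and Q = 153 of height $17: ½ · (153 + 119) · 17 = $2312.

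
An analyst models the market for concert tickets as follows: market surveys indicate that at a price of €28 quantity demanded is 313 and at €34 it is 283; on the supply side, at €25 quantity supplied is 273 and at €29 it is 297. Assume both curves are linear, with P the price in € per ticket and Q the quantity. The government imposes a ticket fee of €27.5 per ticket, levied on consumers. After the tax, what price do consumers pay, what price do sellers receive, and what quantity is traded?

Consumers pay €45; sellers receive €17.5; quantity = 228.

Demand slope: (283 − 313)/(34 − 28) = -5, so Qd = 453 − 5P.
Supply slope: (297 − 273)/(29 − 25) = 6, so Qs = 6P + 123.
Before the tax: set 453 − 5P = 6P + 123 → P* = €30, Q* = 303.
With the tax collected from consumers, demand (in seller-price terms) shifts: Qd = 453 − 5(P + 27.5).
Solving gives Q = 228 with consumers paying €45 and sellers receiving €17.5 (the €27.5 wedge).
The less price-elastic side of the market bears the larger share of a per-unit tax.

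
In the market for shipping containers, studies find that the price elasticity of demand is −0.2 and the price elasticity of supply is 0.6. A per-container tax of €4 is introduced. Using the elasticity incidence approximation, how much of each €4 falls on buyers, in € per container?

Buyers bear ≈ €3 per container.

Incidence ratio: buyers' share ≈ εs / (εs + |εd|) = 0.6 / (0.6 + 0.2) = 0.75.
So buyers bear ≈ 0.75 × €4 = €3; producers bear €1.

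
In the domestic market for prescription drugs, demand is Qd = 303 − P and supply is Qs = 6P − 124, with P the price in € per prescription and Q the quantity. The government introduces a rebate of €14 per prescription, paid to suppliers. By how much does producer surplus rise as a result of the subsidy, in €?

Without the subsidy, 303 − P = 6P − 124 gives 7P = 427, so P* = €61 and Q* = 242.
With a per-unit subsidy paid to suppliers, each receives P + 14 per unit sold, so supply becomes Qs = 6(P + 14) − 124.
Solving gives Q = 254 with consumers paying €49 and suppliers receiving €63 (the €14 wedge).
ΔPS is the trapezoid between Q = 254 and Q = 242 of height €2: ½ · (242 + 254) · 2 = €496.

Producer surplus rises by €496.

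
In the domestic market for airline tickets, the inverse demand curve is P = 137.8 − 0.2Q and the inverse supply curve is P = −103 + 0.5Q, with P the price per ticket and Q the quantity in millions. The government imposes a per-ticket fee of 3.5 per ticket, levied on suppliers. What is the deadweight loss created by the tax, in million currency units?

Deadweight loss = 8.75 million.

Rewrite in direct form: Qd = 689 − 5P and Qs = 2P + 206.
Before the tax: set 689 − 5P = 2P + 206 → P* = 69, Q* = 344.
With the tax collected from suppliers, supply shifts: Qs = 2(P − 3.5) + 206.
New equilibrium: buyers pay 70, suppliers receive 66.5, Q = 339. (Wedge: Pb − Ps = 3.5.)
Quantity falls by |ΔQ| = |344 − 339| = 5.
DWL = ½ · t · |ΔQ| = ½ · 3.5 · 5 = 8.75.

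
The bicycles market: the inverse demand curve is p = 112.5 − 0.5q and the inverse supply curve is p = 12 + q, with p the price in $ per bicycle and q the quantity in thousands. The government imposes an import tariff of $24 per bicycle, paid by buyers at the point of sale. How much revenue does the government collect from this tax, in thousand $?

Rewrite in direct form: qd = 225 − 2p and qs = p − 12.
Before the tax: set 225 − 2p = p − 12 → p* = $79, q* = 67.
With the tax collected from buyers, demand (in seller-price terms) shifts: qd = 225 − 2(p + 24).
Solving gives q = 51 with buyers paying $87 and suppliers receiving $63 (the $24 wedge).
Revenue = t · Q = 24 · 51 = $1224.

Tax revenue = $1224 thousand.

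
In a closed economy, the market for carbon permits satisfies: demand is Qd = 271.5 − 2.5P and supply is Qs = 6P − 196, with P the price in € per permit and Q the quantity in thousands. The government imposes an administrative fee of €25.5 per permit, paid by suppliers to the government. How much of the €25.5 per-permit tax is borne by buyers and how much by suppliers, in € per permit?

Buyers bear €18 per permit; suppliers bear €7.5 per permit.

Without the tax, 271.5 − 2.5P = 6P − 196 gives 8.5P = 467.5, so P* = €55 and Q* = 134.
With the tax collected from suppliers, supply shifts: Qs = 6(P − 25.5) − 196.
New equilibrium: buyers pay €73, suppliers receive €47.5, Q = 89. (Wedge: Pb − Ps = 25.5.)
Burden on buyers: €18; on suppliers: €7.5. (They sum to €25.5.)
The less price-elastic side of the market bears the larger share of a per-unit tax.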